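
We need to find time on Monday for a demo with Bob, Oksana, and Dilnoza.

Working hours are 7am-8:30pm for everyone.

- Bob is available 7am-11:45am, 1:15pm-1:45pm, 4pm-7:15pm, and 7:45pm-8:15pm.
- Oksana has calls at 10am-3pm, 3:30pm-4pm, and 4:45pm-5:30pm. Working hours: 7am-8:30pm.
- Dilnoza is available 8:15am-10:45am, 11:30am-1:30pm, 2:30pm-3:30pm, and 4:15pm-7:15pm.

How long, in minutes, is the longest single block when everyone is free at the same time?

Oksana free within 07:00–20:30: 07:00–10:00, 15:00–15:30, 16:00–16:45, 17:30–20:30.
Bob ∩ Oksana: 07:00–10:00, 16:00–16:45, 17:30–19:15, 19:45–20:15.
Bob ∩ Oksana ∩ Dilnoza: 08:15–10:00, 16:15–16:45, 17:30–19:15.
Common window lengths: 105, 30, 105 min; longest is 105.

105 minutes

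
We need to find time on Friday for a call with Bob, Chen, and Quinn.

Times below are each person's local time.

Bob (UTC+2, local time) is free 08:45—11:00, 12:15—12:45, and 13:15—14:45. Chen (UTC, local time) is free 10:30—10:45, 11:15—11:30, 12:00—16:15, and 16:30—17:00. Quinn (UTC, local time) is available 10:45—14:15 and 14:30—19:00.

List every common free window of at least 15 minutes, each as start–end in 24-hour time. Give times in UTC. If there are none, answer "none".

11:15–11:30, 12:00–12:45

Bob → UTC: 06:45–09:00, 10:15–10:45, 11:15–12:45.
Chen → UTC: 10:30–10:45, 11:15–11:30, 12:00–16:15, 16:30–17:00.
Quinn → UTC: 10:45–14:15, 14:30–19:00.
Bob ∩ Chen: 10:30–10:45, 11:15–11:30, 12:00–12:45.
Bob ∩ Chen ∩ Quinn: 11:15–11:30, 12:00–12:45.
Windows ≥ 15 min: 11:15–11:30, 12:00–12:45.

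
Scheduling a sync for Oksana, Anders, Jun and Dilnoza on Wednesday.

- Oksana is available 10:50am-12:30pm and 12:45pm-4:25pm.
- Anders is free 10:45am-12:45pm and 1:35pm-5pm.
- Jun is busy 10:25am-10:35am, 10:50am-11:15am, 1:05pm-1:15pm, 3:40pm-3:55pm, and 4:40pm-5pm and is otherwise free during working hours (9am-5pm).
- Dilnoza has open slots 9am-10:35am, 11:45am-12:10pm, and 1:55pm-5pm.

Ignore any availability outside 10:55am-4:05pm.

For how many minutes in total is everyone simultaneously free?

140 minutes

Jun free within 09:00–17:00: 09:00–10:25, 10:35–10:50, 11:15–13:05, 13:15–15:40, 15:55–16:40.
Oksana ∩ Anders: 10:50–12:30, 13:35–16:25.
Oksana ∩ Anders ∩ Jun: 11:15–12:30, 13:35–15:40, 15:55–16:25.
Oksana ∩ Anders ∩ Jun ∩ Dilnoza: 11:45–12:10, 13:55–15:40, 15:55–16:25.
Restricted to 10:55–16:05: 11:45–12:10, 13:55–15:40, 15:55–16:05.
Total common minutes: 25 + 105 + 10 = 140.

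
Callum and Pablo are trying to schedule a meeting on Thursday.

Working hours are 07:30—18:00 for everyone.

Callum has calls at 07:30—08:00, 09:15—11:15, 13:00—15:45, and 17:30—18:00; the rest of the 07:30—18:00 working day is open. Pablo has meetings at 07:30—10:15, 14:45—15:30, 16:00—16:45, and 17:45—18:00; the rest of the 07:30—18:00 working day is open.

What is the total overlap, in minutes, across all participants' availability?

Callum free within 07:30–18:00: 08:00–09:15, 11:15–13:00, 15:45–17:30.
Pablo free within 07:30–18:00: 10:15–14:45, 15:30–16:00, 16:45–17:45.
Callum ∩ Pablo: 11:15–13:00, 15:45–16:00, 16:45–17:30.
Total common minutes: 105 + 15 + 45 = 165.

165 minutes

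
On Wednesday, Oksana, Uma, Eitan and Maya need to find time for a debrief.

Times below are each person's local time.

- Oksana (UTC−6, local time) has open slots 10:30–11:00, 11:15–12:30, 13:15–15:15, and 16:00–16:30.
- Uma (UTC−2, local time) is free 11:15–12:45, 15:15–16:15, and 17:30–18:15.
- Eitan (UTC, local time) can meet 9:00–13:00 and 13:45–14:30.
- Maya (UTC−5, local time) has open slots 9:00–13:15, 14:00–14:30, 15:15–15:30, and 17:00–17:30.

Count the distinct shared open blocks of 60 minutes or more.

Oksana → UTC: 16:30–17:00, 17:15–18:30, 19:15–21:15, 22:00–22:30.
Uma → UTC: 13:15–14:45, 17:15–18:15, 19:30–20:15.
Eitan → UTC: 09:00–13:00, 13:45–14:30.
Maya → UTC: 14:00–18:15, 19:00–19:30, 20:15–20:30, 22:00–22:30.
Oksana ∩ Uma: 17:15–18:15, 19:30–20:15.
Oksana ∩ Uma ∩ Eitan: (none).
Oksana ∩ Uma ∩ Eitan ∩ Maya: (none).
Windows ≥ 60 min: (none).
That's 0 windows.

0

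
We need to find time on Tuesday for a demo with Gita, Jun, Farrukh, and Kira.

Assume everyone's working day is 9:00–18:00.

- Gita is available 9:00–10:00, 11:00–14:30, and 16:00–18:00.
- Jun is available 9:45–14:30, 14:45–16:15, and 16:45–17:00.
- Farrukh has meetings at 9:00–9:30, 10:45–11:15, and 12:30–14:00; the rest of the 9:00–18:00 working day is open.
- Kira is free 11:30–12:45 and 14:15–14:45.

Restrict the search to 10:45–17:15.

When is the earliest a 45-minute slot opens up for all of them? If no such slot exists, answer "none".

11:30

Farrukh free within 09:00–18:00: 09:30–10:45, 11:15–12:30, 14:00–18:00.
Gita ∩ Jun: 09:45–10:00, 11:00–14:30, 16:00–16:15, 16:45–17:00.
Gita ∩ Jun ∩ Farrukh: 09:45–10:00, 11:15–12:30, 14:00–14:30, 16:00–16:15, 16:45–17:00.
Gita ∩ Jun ∩ Farrukh ∩ Kira: 11:30–12:30, 14:15–14:30.
Restricted to 10:45–17:15: 11:30–12:30, 14:15–14:30.
Windows ≥ 45 min: 11:30–12:30.
Earliest such window starts at 11:30.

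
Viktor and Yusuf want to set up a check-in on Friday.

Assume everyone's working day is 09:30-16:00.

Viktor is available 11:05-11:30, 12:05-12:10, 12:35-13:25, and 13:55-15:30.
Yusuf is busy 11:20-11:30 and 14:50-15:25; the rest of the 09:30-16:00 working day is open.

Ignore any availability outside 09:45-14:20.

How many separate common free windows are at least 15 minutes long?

3

Yusuf free within 09:30–16:00: 09:30–11:20, 11:30–14:50, 15:25–16:00.
Viktor ∩ Yusuf: 11:05–11:20, 12:05–12:10, 12:35–13:25, 13:55–14:50, 15:25–15:30.
Restricted to 09:45–14:20: 11:05–11:20, 12:05–12:10, 12:35–13:25, 13:55–14:20.
Windows ≥ 15 min: 11:05–11:20, 12:35–13:25, 13:55–14:20.
That's 3 windows.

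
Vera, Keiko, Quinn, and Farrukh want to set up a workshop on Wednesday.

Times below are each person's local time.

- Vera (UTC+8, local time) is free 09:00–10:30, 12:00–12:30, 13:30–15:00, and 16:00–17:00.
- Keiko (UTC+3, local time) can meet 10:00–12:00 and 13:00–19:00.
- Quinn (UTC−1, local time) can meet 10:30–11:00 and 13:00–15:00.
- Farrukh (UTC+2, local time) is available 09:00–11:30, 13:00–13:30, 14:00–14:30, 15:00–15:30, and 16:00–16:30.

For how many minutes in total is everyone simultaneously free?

Vera → UTC: 01:00–02:30, 04:00–04:30, 05:30–07:00, 08:00–09:00.
Keiko → UTC: 07:00–09:00, 10:00–16:00.
Quinn → UTC: 11:30–12:00, 14:00–16:00.
Farrukh → UTC: 07:00–09:30, 11:00–11:30, 12:00–12:30, 13:00–13:30, 14:00–14:30.
Vera ∩ Keiko: 08:00–09:00.
Vera ∩ Keiko ∩ Quinn: (none).
Vera ∩ Keiko ∩ Quinn ∩ Farrukh: (none).
Total common minutes: 0.

0 minutes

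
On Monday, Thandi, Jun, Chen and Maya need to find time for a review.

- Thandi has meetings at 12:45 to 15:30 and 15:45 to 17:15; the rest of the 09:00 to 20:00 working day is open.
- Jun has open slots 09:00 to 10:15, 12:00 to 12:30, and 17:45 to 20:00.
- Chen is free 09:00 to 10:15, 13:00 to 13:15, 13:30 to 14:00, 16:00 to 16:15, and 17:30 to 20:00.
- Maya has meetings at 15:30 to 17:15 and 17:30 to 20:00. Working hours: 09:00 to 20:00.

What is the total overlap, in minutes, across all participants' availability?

Thandi free within 09:00–20:00: 09:00–12:45, 15:30–15:45, 17:15–20:00.
Maya free within 09:00–20:00: 09:00–15:30, 17:15–17:30.
Thandi ∩ Jun: 09:00–10:15, 12:00–12:30, 17:45–20:00.
Thandi ∩ Jun ∩ Chen: 09:00–10:15, 17:45–20:00.
Thandi ∩ Jun ∩ Chen ∩ Maya: 09:00–10:15.
Total common minutes: 75.

75 minutes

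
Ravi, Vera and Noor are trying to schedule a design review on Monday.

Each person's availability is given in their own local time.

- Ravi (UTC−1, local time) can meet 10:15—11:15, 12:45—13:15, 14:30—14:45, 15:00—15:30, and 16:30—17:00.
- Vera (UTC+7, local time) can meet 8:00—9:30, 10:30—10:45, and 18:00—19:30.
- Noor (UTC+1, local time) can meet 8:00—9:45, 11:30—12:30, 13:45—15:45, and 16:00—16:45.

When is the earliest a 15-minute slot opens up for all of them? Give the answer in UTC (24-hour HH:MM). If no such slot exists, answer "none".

Ravi → UTC: 11:15–12:15, 13:45–14:15, 15:30–15:45, 16:00–16:30, 17:30–18:00.
Vera → UTC: 01:00–02:30, 03:30–03:45, 11:00–12:30.
Noor → UTC: 07:00–08:45, 10:30–11:30, 12:45–14:45, 15:00–15:45.
Ravi ∩ Vera: 11:15–12:15.
Ravi ∩ Vera ∩ Noor: 11:15–11:30.
Windows ≥ 15 min: 11:15–11:30.
Earliest such window starts at 11:15.

11:15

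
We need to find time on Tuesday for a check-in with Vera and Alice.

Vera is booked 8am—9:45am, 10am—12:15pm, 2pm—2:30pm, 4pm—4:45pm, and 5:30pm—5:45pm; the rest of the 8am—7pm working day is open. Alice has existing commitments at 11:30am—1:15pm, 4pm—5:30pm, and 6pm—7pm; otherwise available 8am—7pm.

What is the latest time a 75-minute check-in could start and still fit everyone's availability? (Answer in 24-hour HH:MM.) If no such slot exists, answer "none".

14:45

Vera free within 08:00–19:00: 09:45–10:00, 12:15–14:00, 14:30–16:00, 16:45–17:30, 17:45–19:00.
Alice free within 08:00–19:00: 08:00–11:30, 13:15–16:00, 17:30–18:00.
Vera ∩ Alice: 09:45–10:00, 13:15–14:00, 14:30–16:00, 17:45–18:00.
Windows ≥ 75 min: 14:30–16:00.
Latest start in the last window 14:30–16:00 is 16:00 − 75 min = 14:45.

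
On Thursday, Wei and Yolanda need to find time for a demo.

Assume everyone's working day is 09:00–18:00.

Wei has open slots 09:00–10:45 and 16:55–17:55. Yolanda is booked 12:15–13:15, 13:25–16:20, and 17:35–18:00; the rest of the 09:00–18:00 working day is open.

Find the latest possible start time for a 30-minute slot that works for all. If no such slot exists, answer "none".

Yolanda free within 09:00–18:00: 09:00–12:15, 13:15–13:25, 16:20–17:35.
Wei ∩ Yolanda: 09:00–10:45, 16:55–17:35.
Windows ≥ 30 min: 09:00–10:45, 16:55–17:35.
Latest start in the last window 16:55–17:35 is 17:35 − 30 min = 17:05.

17:05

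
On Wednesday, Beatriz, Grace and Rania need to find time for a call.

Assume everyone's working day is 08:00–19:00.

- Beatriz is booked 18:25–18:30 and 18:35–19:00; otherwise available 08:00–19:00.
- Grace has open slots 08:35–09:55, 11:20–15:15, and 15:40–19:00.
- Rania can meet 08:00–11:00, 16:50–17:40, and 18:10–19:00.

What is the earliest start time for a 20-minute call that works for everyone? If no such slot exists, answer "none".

08:35

Beatriz free within 08:00–19:00: 08:00–18:25, 18:30–18:35.
Beatriz ∩ Grace: 08:35–09:55, 11:20–15:15, 15:40–18:25, 18:30–18:35.
Beatriz ∩ Grace ∩ Rania: 08:35–09:55, 16:50–17:40, 18:10–18:25, 18:30–18:35.
Windows ≥ 20 min: 08:35–09:55, 16:50–17:40.
Earliest such window starts at 08:35.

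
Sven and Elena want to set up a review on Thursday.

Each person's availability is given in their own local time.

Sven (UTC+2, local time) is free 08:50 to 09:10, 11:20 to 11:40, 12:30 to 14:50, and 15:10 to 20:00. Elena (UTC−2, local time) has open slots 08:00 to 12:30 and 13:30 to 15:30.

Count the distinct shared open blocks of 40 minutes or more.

3

Sven → UTC: 06:50–07:10, 09:20–09:40, 10:30–12:50, 13:10–18:00.
Elena → UTC: 10:00–14:30, 15:30–17:30.
Sven ∩ Elena: 10:30–12:50, 13:10–14:30, 15:30–17:30.
Windows ≥ 40 min: 10:30–12:50, 13:10–14:30, 15:30–17:30.
That's 3 windows.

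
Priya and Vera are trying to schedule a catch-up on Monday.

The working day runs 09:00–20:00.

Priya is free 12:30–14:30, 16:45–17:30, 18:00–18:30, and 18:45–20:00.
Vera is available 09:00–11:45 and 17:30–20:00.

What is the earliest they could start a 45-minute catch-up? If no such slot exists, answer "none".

Priya ∩ Vera: 18:00–18:30, 18:45–20:00.
Windows ≥ 45 min: 18:45–20:00.
Earliest such window starts at 18:45.

18:45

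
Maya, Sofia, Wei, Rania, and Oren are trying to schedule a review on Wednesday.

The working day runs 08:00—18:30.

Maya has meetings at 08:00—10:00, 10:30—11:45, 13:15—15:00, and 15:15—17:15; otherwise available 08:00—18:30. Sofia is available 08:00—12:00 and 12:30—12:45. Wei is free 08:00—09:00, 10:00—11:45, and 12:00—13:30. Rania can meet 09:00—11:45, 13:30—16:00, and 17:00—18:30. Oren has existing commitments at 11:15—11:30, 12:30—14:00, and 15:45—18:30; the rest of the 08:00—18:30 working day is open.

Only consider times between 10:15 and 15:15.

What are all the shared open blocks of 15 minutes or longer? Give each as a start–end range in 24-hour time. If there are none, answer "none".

Maya free within 08:00–18:30: 10:00–10:30, 11:45–13:15, 15:00–15:15, 17:15–18:30.
Oren free within 08:00–18:30: 08:00–11:15, 11:30–12:30, 14:00–15:45.
Maya ∩ Sofia: 10:00–10:30, 11:45–12:00, 12:30–12:45.
Maya ∩ Sofia ∩ Wei: 10:00–10:30, 12:30–12:45.
Maya ∩ Sofia ∩ Wei ∩ Rania: 10:00–10:30.
Maya ∩ Sofia ∩ Wei ∩ Rania ∩ Oren: 10:00–10:30.
Restricted to 10:15–15:15: 10:15–10:30.
Windows ≥ 15 min: 10:15–10:30.

10:15–10:30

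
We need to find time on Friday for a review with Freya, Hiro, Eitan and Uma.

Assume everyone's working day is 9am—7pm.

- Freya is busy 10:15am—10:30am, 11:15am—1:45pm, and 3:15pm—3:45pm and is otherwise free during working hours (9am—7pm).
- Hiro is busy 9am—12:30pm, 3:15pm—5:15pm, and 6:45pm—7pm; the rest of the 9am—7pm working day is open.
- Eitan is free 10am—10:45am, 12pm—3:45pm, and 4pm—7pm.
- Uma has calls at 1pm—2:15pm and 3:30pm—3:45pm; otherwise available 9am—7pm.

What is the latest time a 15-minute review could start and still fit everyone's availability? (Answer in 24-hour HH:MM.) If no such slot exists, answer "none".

Freya free within 09:00–19:00: 09:00–10:15, 10:30–11:15, 13:45–15:15, 15:45–19:00.
Hiro free within 09:00–19:00: 12:30–15:15, 17:15–18:45.
Uma free within 09:00–19:00: 09:00–13:00, 14:15–15:30, 15:45–19:00.
Freya ∩ Hiro: 13:45–15:15, 17:15–18:45.
Freya ∩ Hiro ∩ Eitan: 13:45–15:15, 17:15–18:45.
Freya ∩ Hiro ∩ Eitan ∩ Uma: 14:15–15:15, 17:15–18:45.
Windows ≥ 15 min: 14:15–15:15, 17:15–18:45.
Latest start in the last window 17:15–18:45 is 18:45 − 15 min = 18:30.

18:30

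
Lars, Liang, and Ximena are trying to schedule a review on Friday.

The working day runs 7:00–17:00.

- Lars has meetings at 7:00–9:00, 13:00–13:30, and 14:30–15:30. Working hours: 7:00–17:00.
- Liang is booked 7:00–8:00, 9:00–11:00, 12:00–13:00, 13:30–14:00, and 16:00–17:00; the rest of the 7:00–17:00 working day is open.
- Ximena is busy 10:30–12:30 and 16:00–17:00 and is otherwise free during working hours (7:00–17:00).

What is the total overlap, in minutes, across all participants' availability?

60 minutes

Lars free within 07:00–17:00: 09:00–13:00, 13:30–14:30, 15:30–17:00.
Liang free within 07:00–17:00: 08:00–09:00, 11:00–12:00, 13:00–13:30, 14:00–16:00.
Ximena free within 07:00–17:00: 07:00–10:30, 12:30–16:00.
Lars ∩ Liang: 11:00–12:00, 14:00–14:30, 15:30–16:00.
Lars ∩ Liang ∩ Ximena: 14:00–14:30, 15:30–16:00.
Total common minutes: 30 + 30 = 60.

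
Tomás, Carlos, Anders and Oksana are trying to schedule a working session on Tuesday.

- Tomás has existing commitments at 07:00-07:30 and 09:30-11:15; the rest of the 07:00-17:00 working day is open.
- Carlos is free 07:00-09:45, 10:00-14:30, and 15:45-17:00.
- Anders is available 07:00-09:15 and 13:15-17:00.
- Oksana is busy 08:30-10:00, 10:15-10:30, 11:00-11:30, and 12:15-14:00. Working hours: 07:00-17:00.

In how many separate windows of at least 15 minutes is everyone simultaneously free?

Tomás free within 07:00–17:00: 07:30–09:30, 11:15–17:00.
Oksana free within 07:00–17:00: 07:00–08:30, 10:00–10:15, 10:30–11:00, 11:30–12:15, 14:00–17:00.
Tomás ∩ Carlos: 07:30–09:30, 11:15–14:30, 15:45–17:00.
Tomás ∩ Carlos ∩ Anders: 07:30–09:15, 13:15–14:30, 15:45–17:00.
Tomás ∩ Carlos ∩ Anders ∩ Oksana: 07:30–08:30, 14:00–14:30, 15:45–17:00.
Windows ≥ 15 min: 07:30–08:30, 14:00–14:30, 15:45–17:00.
That's 3 windows.

3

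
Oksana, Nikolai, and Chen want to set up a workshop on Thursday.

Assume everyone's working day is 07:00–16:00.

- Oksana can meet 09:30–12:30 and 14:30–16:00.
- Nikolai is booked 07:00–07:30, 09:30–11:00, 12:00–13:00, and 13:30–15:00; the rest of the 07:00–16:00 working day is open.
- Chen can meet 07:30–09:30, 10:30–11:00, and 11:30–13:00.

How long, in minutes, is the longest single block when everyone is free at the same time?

30 minutes

Nikolai free within 07:00–16:00: 07:30–09:30, 11:00–12:00, 13:00–13:30, 15:00–16:00.
Oksana ∩ Nikolai: 11:00–12:00, 15:00–16:00.
Oksana ∩ Nikolai ∩ Chen: 11:30–12:00.
Single common window of 30 minutes.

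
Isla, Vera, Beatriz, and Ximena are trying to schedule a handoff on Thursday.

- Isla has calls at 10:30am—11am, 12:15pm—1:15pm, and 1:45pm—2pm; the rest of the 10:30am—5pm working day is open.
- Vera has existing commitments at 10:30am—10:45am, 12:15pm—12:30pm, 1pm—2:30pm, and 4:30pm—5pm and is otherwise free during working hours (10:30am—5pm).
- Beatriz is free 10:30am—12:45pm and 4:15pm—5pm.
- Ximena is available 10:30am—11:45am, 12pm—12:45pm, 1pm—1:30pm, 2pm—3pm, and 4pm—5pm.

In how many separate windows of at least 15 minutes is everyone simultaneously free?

Isla free within 10:30–17:00: 11:00–12:15, 13:15–13:45, 14:00–17:00.
Vera free within 10:30–17:00: 10:45–12:15, 12:30–13:00, 14:30–16:30.
Isla ∩ Vera: 11:00–12:15, 14:30–16:30.
Isla ∩ Vera ∩ Beatriz: 11:00–12:15, 16:15–16:30.
Isla ∩ Vera ∩ Beatriz ∩ Ximena: 11:00–11:45, 12:00–12:15, 16:15–16:30.
Windows ≥ 15 min: 11:00–11:45, 12:00–12:15, 16:15–16:30.
That's 3 windows.

3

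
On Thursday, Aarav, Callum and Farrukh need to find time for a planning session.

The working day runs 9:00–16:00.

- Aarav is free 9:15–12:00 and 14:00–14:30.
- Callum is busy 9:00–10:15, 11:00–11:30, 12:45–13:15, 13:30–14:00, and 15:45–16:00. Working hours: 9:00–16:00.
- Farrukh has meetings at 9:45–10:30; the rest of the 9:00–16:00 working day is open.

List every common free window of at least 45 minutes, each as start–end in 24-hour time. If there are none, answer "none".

Callum free within 09:00–16:00: 10:15–11:00, 11:30–12:45, 13:15–13:30, 14:00–15:45.
Farrukh free within 09:00–16:00: 09:00–09:45, 10:30–16:00.
Aarav ∩ Callum: 10:15–11:00, 11:30–12:00, 14:00–14:30.
Aarav ∩ Callum ∩ Farrukh: 10:30–11:00, 11:30–12:00, 14:00–14:30.
Windows ≥ 45 min: (none).

none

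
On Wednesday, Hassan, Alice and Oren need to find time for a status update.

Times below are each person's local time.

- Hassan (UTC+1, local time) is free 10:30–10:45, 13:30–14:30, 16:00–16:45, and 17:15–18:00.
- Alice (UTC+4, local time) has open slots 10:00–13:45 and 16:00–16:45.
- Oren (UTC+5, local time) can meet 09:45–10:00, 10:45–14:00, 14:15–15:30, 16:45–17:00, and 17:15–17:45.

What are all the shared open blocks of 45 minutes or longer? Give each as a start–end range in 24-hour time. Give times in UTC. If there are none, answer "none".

Hassan → UTC: 09:30–09:45, 12:30–13:30, 15:00–15:45, 16:15–17:00.
Alice → UTC: 06:00–09:45, 12:00–12:45.
Oren → UTC: 04:45–05:00, 05:45–09:00, 09:15–10:30, 11:45–12:00, 12:15–12:45.
Hassan ∩ Alice: 09:30–09:45, 12:30–12:45.
Hassan ∩ Alice ∩ Oren: 09:30–09:45, 12:30–12:45.
Windows ≥ 45 min: (none).

none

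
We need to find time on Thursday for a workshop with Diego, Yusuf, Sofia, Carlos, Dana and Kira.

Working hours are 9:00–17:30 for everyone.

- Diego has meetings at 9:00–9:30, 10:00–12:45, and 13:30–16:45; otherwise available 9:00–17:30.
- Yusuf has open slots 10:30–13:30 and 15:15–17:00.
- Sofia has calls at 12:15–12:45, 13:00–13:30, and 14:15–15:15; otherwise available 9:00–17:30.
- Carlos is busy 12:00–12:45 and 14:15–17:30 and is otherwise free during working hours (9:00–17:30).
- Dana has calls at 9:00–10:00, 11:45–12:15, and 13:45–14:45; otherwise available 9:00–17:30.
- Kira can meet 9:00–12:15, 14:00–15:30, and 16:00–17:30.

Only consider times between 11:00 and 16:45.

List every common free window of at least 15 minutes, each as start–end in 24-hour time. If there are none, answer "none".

Diego free within 09:00–17:30: 09:30–10:00, 12:45–13:30, 16:45–17:30.
Sofia free within 09:00–17:30: 09:00–12:15, 12:45–13:00, 13:30–14:15, 15:15–17:30.
Carlos free within 09:00–17:30: 09:00–12:00, 12:45–14:15.
Dana free within 09:00–17:30: 10:00–11:45, 12:15–13:45, 14:45–17:30.
Diego ∩ Yusuf: 12:45–13:30, 16:45–17:00.
Diego ∩ Yusuf ∩ Sofia: 12:45–13:00, 16:45–17:00.
Diego ∩ Yusuf ∩ Sofia ∩ Carlos: 12:45–13:00.
Diego ∩ Yusuf ∩ Sofia ∩ Carlos ∩ Dana: 12:45–13:00.
Diego ∩ Yusuf ∩ Sofia ∩ Carlos ∩ Dana ∩ Kira: (none).
Restricted to 11:00–16:45: (none).
Windows ≥ 15 min: (none).

none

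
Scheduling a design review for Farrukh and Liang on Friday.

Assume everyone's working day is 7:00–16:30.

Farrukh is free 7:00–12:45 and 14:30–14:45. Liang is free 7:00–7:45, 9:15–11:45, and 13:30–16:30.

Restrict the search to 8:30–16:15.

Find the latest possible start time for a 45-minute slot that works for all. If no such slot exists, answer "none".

Farrukh ∩ Liang: 07:00–07:45, 09:15–11:45, 14:30–14:45.
Restricted to 08:30–16:15: 09:15–11:45, 14:30–14:45.
Windows ≥ 45 min: 09:15–11:45.
Latest start in the last window 09:15–11:45 is 11:45 − 45 min = 11:00.

11:00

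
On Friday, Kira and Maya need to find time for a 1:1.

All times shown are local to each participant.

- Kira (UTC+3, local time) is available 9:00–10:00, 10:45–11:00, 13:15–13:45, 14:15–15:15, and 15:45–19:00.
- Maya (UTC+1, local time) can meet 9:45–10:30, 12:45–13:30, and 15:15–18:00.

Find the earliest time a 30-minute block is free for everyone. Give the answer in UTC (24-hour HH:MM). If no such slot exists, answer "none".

Kira → UTC: 06:00–07:00, 07:45–08:00, 10:15–10:45, 11:15–12:15, 12:45–16:00.
Maya → UTC: 08:45–09:30, 11:45–12:30, 14:15–17:00.
Kira ∩ Maya: 11:45–12:15, 14:15–16:00.
Windows ≥ 30 min: 11:45–12:15, 14:15–16:00.
Earliest such window starts at 11:45.

11:45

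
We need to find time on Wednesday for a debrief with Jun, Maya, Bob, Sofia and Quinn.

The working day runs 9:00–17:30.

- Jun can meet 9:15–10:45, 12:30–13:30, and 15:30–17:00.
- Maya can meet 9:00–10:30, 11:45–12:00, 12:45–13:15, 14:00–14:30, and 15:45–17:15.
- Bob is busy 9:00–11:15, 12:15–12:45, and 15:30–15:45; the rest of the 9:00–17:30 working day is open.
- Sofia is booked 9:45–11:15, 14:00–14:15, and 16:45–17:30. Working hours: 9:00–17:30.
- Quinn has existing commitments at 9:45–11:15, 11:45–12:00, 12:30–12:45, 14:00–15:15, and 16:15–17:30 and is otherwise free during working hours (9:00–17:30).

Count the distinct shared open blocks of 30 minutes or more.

2

Bob free within 09:00–17:30: 11:15–12:15, 12:45–15:30, 15:45–17:30.
Sofia free within 09:00–17:30: 09:00–09:45, 11:15–14:00, 14:15–16:45.
Quinn free within 09:00–17:30: 09:00–09:45, 11:15–11:45, 12:00–12:30, 12:45–14:00, 15:15–16:15.
Jun ∩ Maya: 09:15–10:30, 12:45–13:15, 15:45–17:00.
Jun ∩ Maya ∩ Bob: 12:45–13:15, 15:45–17:00.
Jun ∩ Maya ∩ Bob ∩ Sofia: 12:45–13:15, 15:45–16:45.
Jun ∩ Maya ∩ Bob ∩ Sofia ∩ Quinn: 12:45–13:15, 15:45–16:15.
Windows ≥ 30 min: 12:45–13:15, 15:45–16:15.
That's 2 windows.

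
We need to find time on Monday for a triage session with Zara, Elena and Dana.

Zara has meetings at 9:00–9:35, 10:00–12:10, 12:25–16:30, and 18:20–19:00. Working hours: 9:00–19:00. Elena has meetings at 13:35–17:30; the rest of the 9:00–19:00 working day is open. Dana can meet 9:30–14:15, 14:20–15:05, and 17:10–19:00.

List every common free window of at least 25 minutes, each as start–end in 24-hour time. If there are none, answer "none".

Zara free within 09:00–19:00: 09:35–10:00, 12:10–12:25, 16:30–18:20.
Elena free within 09:00–19:00: 09:00–13:35, 17:30–19:00.
Zara ∩ Elena: 09:35–10:00, 12:10–12:25, 17:30–18:20.
Zara ∩ Elena ∩ Dana: 09:35–10:00, 12:10–12:25, 17:30–18:20.
Windows ≥ 25 min: 09:35–10:00, 17:30–18:20.

09:35–10:00, 17:30–18:20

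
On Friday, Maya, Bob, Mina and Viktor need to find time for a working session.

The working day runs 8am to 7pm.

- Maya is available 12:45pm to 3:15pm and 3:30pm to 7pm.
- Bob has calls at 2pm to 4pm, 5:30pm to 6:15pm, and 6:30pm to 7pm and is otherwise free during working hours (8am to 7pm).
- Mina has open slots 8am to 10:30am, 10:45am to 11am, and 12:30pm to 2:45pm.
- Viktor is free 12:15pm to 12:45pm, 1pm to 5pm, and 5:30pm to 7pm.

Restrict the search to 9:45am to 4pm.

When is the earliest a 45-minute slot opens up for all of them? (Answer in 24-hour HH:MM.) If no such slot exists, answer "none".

13:00

Bob free within 08:00–19:00: 08:00–14:00, 16:00–17:30, 18:15–18:30.
Maya ∩ Bob: 12:45–14:00, 16:00–17:30, 18:15–18:30.
Maya ∩ Bob ∩ Mina: 12:45–14:00.
Maya ∩ Bob ∩ Mina ∩ Viktor: 13:00–14:00.
Restricted to 09:45–16:00: 13:00–14:00.
Windows ≥ 45 min: 13:00–14:00.
Earliest such window starts at 13:00.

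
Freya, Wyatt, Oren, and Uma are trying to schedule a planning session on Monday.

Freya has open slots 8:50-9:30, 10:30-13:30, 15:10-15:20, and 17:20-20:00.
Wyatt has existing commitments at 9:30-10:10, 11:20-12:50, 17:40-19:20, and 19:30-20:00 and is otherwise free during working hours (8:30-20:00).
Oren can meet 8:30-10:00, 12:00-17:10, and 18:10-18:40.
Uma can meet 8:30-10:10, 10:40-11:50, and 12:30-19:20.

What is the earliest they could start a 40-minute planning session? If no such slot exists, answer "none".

Wyatt free within 08:30–20:00: 08:30–09:30, 10:10–11:20, 12:50–17:40, 19:20–19:30.
Freya ∩ Wyatt: 08:50–09:30, 10:30–11:20, 12:50–13:30, 15:10–15:20, 17:20–17:40, 19:20–19:30.
Freya ∩ Wyatt ∩ Oren: 08:50–09:30, 12:50–13:30, 15:10–15:20.
Freya ∩ Wyatt ∩ Oren ∩ Uma: 08:50–09:30, 12:50–13:30, 15:10–15:20.
Windows ≥ 40 min: 08:50–09:30, 12:50–13:30.
Earliest such window starts at 08:50.

08:50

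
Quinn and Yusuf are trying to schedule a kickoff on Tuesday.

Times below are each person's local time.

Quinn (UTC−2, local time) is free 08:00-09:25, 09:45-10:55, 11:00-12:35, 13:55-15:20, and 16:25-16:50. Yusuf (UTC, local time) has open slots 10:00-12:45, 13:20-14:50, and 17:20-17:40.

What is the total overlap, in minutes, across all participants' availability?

Quinn → UTC: 10:00–11:25, 11:45–12:55, 13:00–14:35, 15:55–17:20, 18:25–18:50.
Yusuf → UTC: 10:00–12:45, 13:20–14:50, 17:20–17:40.
Quinn ∩ Yusuf: 10:00–11:25, 11:45–12:45, 13:20–14:35.
Total common minutes: 85 + 60 + 75 = 220.

220 minutes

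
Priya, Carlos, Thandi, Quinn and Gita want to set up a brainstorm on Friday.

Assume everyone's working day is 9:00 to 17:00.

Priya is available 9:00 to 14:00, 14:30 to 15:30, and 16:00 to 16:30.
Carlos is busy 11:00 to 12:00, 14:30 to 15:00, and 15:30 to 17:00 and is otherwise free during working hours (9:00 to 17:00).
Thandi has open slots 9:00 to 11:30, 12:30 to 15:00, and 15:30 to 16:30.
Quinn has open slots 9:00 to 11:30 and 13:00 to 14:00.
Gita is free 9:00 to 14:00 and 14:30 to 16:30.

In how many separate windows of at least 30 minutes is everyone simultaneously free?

Carlos free within 09:00–17:00: 09:00–11:00, 12:00–14:30, 15:00–15:30.
Priya ∩ Carlos: 09:00–11:00, 12:00–14:00, 15:00–15:30.
Priya ∩ Carlos ∩ Thandi: 09:00–11:00, 12:30–14:00.
Priya ∩ Carlos ∩ Thandi ∩ Quinn: 09:00–11:00, 13:00–14:00.
Priya ∩ Carlos ∩ Thandi ∩ Quinn ∩ Gita: 09:00–11:00, 13:00–14:00.
Windows ≥ 30 min: 09:00–11:00, 13:00–14:00.
That's 2 windows.

2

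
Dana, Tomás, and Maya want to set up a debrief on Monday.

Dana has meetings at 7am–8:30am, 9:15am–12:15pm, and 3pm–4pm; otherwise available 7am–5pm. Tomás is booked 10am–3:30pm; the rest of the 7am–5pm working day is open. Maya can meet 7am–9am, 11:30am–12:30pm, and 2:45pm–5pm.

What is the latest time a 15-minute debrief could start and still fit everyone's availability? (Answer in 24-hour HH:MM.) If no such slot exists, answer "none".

16:45

Dana free within 07:00–17:00: 08:30–09:15, 12:15–15:00, 16:00–17:00.
Tomás free within 07:00–17:00: 07:00–10:00, 15:30–17:00.
Dana ∩ Tomás: 08:30–09:15, 16:00–17:00.
Dana ∩ Tomás ∩ Maya: 08:30–09:00, 16:00–17:00.
Windows ≥ 15 min: 08:30–09:00, 16:00–17:00.
Latest start in the last window 16:00–17:00 is 17:00 − 15 min = 16:45.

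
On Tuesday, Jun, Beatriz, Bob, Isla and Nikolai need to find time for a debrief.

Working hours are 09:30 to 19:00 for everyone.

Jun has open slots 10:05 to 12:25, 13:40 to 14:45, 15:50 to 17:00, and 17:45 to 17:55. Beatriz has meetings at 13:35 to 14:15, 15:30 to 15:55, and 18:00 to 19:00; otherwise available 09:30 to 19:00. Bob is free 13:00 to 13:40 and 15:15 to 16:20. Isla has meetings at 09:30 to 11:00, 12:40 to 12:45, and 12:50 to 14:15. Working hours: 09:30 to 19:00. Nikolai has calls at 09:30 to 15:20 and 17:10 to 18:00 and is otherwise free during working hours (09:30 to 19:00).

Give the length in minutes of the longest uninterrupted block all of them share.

25 minutes

Beatriz free within 09:30–19:00: 09:30–13:35, 14:15–15:30, 15:55–18:00.
Isla free within 09:30–19:00: 11:00–12:40, 12:45–12:50, 14:15–19:00.
Nikolai free within 09:30–19:00: 15:20–17:10, 18:00–19:00.
Jun ∩ Beatriz: 10:05–12:25, 14:15–14:45, 15:55–17:00, 17:45–17:55.
Jun ∩ Beatriz ∩ Bob: 15:55–16:20.
Jun ∩ Beatriz ∩ Bob ∩ Isla: 15:55–16:20.
Jun ∩ Beatriz ∩ Bob ∩ Isla ∩ Nikolai: 15:55–16:20.
Single common window of 25 minutes.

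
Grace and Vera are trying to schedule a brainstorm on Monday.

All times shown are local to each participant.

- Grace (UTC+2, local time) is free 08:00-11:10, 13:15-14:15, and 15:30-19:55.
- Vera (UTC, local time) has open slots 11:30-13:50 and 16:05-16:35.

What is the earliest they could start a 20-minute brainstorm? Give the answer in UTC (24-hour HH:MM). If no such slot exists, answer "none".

Grace → UTC: 06:00–09:10, 11:15–12:15, 13:30–17:55.
Vera → UTC: 11:30–13:50, 16:05–16:35.
Grace ∩ Vera: 11:30–12:15, 13:30–13:50, 16:05–16:35.
Windows ≥ 20 min: 11:30–12:15, 13:30–13:50, 16:05–16:35.
Earliest such window starts at 11:30.

11:30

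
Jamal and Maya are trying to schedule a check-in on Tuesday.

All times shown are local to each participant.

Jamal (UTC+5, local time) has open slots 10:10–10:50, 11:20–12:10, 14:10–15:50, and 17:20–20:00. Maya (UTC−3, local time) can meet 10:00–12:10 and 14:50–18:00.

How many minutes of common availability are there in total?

Jamal → UTC: 05:10–05:50, 06:20–07:10, 09:10–10:50, 12:20–15:00.
Maya → UTC: 13:00–15:10, 17:50–21:00.
Jamal ∩ Maya: 13:00–15:00.
Total common minutes: 120.

120 minutes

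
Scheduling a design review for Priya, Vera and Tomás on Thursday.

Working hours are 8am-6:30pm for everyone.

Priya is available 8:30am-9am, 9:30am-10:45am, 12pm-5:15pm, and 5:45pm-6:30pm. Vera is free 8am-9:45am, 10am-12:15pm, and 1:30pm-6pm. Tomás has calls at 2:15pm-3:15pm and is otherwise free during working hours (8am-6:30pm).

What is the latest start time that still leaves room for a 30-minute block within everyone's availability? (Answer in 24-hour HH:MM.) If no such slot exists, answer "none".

16:45

Tomás free within 08:00–18:30: 08:00–14:15, 15:15–18:30.
Priya ∩ Vera: 08:30–09:00, 09:30–09:45, 10:00–10:45, 12:00–12:15, 13:30–17:15, 17:45–18:00.
Priya ∩ Vera ∩ Tomás: 08:30–09:00, 09:30–09:45, 10:00–10:45, 12:00–12:15, 13:30–14:15, 15:15–17:15, 17:45–18:00.
Windows ≥ 30 min: 08:30–09:00, 10:00–10:45, 13:30–14:15, 15:15–17:15.
Latest start in the last window 15:15–17:15 is 17:15 − 30 min = 16:45.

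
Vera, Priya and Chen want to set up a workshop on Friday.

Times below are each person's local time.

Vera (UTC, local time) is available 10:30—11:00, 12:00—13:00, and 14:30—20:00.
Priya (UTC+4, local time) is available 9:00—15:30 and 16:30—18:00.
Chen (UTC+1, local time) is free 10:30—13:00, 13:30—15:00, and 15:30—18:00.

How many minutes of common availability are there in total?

60 minutes

Vera → UTC: 10:30–11:00, 12:00–13:00, 14:30–20:00.
Priya → UTC: 05:00–11:30, 12:30–14:00.
Chen → UTC: 09:30–12:00, 12:30–14:00, 14:30–17:00.
Vera ∩ Priya: 10:30–11:00, 12:30–13:00.
Vera ∩ Priya ∩ Chen: 10:30–11:00, 12:30–13:00.
Total common minutes: 30 + 30 = 60.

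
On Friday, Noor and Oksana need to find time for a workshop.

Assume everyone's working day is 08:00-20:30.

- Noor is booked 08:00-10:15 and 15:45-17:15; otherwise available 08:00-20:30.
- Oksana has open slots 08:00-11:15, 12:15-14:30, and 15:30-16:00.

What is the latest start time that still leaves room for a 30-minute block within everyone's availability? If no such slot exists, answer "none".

14:00

Noor free within 08:00–20:30: 10:15–15:45, 17:15–20:30.
Noor ∩ Oksana: 10:15–11:15, 12:15–14:30, 15:30–15:45.
Windows ≥ 30 min: 10:15–11:15, 12:15–14:30.
Latest start in the last window 12:15–14:30 is 14:30 − 30 min = 14:00.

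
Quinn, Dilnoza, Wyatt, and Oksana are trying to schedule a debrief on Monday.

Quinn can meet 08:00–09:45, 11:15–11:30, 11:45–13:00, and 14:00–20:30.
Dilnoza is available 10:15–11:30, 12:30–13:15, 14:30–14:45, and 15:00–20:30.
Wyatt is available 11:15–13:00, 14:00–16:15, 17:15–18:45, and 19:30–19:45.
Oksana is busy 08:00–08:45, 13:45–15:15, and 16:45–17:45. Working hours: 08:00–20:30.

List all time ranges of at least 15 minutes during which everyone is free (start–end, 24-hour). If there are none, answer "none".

Oksana free within 08:00–20:30: 08:45–13:45, 15:15–16:45, 17:45–20:30.
Quinn ∩ Dilnoza: 11:15–11:30, 12:30–13:00, 14:30–14:45, 15:00–20:30.
Quinn ∩ Dilnoza ∩ Wyatt: 11:15–11:30, 12:30–13:00, 14:30–14:45, 15:00–16:15, 17:15–18:45, 19:30–19:45.
Quinn ∩ Dilnoza ∩ Wyatt ∩ Oksana: 11:15–11:30, 12:30–13:00, 15:15–16:15, 17:45–18:45, 19:30–19:45.
Windows ≥ 15 min: 11:15–11:30, 12:30–13:00, 15:15–16:15, 17:45–18:45, 19:30–19:45.

11:15–11:30, 12:30–13:00, 15:15–16:15, 17:45–18:45, 19:30–19:45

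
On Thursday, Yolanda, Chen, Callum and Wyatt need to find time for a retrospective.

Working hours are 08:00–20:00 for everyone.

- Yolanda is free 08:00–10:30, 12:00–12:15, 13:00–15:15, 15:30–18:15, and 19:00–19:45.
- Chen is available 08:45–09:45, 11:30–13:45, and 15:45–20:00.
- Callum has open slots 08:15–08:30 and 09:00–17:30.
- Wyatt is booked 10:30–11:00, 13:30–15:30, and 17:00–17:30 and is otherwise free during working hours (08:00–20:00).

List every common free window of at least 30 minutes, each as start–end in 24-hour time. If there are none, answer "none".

Wyatt free within 08:00–20:00: 08:00–10:30, 11:00–13:30, 15:30–17:00, 17:30–20:00.
Yolanda ∩ Chen: 08:45–09:45, 12:00–12:15, 13:00–13:45, 15:45–18:15, 19:00–19:45.
Yolanda ∩ Chen ∩ Callum: 09:00–09:45, 12:00–12:15, 13:00–13:45, 15:45–17:30.
Yolanda ∩ Chen ∩ Callum ∩ Wyatt: 09:00–09:45, 12:00–12:15, 13:00–13:30, 15:45–17:00.
Windows ≥ 30 min: 09:00–09:45, 13:00–13:30, 15:45–17:00.

09:00–09:45, 13:00–13:30, 15:45–17:00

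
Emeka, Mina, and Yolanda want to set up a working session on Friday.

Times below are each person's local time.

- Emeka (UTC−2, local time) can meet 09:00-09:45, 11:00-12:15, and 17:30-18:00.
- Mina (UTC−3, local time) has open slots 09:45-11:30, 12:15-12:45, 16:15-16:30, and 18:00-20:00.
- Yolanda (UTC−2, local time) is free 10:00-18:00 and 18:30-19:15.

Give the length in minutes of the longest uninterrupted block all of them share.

Emeka → UTC: 11:00–11:45, 13:00–14:15, 19:30–20:00.
Mina → UTC: 12:45–14:30, 15:15–15:45, 19:15–19:30, 21:00–23:00.
Yolanda → UTC: 12:00–20:00, 20:30–21:15.
Emeka ∩ Mina: 13:00–14:15.
Emeka ∩ Mina ∩ Yolanda: 13:00–14:15.
Single common window of 75 minutes.

75 minutes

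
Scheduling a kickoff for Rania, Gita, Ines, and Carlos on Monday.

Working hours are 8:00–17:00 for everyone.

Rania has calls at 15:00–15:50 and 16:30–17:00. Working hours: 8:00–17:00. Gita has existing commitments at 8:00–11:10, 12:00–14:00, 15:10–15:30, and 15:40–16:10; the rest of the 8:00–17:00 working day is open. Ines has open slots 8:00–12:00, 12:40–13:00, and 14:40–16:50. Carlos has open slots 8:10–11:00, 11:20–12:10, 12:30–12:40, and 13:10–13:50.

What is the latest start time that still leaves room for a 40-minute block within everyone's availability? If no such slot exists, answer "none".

11:20

Rania free within 08:00–17:00: 08:00–15:00, 15:50–16:30.
Gita free within 08:00–17:00: 11:10–12:00, 14:00–15:10, 15:30–15:40, 16:10–17:00.
Rania ∩ Gita: 11:10–12:00, 14:00–15:00, 16:10–16:30.
Rania ∩ Gita ∩ Ines: 11:10–12:00, 14:40–15:00, 16:10–16:30.
Rania ∩ Gita ∩ Ines ∩ Carlos: 11:20–12:00.
Windows ≥ 40 min: 11:20–12:00.
Latest start in the last window 11:20–12:00 is 12:00 − 40 min = 11:20.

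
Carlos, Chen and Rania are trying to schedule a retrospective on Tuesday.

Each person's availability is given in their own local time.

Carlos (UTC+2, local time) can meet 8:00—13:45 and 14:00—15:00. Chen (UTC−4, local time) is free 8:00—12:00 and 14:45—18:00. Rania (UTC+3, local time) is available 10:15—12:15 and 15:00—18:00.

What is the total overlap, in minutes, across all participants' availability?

60 minutes

Carlos → UTC: 06:00–11:45, 12:00–13:00.
Chen → UTC: 12:00–16:00, 18:45–22:00.
Rania → UTC: 07:15–09:15, 12:00–15:00.
Carlos ∩ Chen: 12:00–13:00.
Carlos ∩ Chen ∩ Rania: 12:00–13:00.
Total common minutes: 60.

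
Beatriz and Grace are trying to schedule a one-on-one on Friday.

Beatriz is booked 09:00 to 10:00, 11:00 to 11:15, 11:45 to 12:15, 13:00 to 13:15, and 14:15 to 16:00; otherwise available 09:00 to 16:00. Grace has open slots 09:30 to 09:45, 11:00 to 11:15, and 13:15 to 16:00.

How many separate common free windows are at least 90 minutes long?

0

Beatriz free within 09:00–16:00: 10:00–11:00, 11:15–11:45, 12:15–13:00, 13:15–14:15.
Beatriz ∩ Grace: 13:15–14:15.
Windows ≥ 90 min: (none).
That's 0 windows.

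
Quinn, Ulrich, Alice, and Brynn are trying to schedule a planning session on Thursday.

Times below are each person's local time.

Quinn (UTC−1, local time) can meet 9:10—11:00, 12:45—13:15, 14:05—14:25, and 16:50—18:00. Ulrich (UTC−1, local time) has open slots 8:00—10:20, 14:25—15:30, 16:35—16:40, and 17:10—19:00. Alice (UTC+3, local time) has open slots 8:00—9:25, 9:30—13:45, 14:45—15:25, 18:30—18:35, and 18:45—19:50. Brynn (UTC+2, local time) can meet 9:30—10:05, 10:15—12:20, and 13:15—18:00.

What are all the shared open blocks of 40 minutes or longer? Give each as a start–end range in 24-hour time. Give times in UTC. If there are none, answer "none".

Quinn → UTC: 10:10–12:00, 13:45–14:15, 15:05–15:25, 17:50–19:00.
Ulrich → UTC: 09:00–11:20, 15:25–16:30, 17:35–17:40, 18:10–20:00.
Alice → UTC: 05:00–06:25, 06:30–10:45, 11:45–12:25, 15:30–15:35, 15:45–16:50.
Brynn → UTC: 07:30–08:05, 08:15–10:20, 11:15–16:00.
Quinn ∩ Ulrich: 10:10–11:20, 18:10–19:00.
Quinn ∩ Ulrich ∩ Alice: 10:10–10:45.
Quinn ∩ Ulrich ∩ Alice ∩ Brynn: 10:10–10:20.
Windows ≥ 40 min: (none).

none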